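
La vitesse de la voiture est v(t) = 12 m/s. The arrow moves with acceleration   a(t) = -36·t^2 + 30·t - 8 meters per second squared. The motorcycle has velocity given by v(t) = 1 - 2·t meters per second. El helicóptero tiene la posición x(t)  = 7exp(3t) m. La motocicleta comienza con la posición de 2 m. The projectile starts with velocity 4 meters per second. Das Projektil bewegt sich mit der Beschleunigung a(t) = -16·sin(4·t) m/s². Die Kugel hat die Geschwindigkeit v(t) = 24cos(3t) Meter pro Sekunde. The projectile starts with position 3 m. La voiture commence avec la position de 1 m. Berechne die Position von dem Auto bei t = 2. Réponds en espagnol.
Para resolver esto, necesitamos tomar 1 integral de nuestra ecuación de la velocidad v(t) = 12. La integral de la velocidad es la posición. Usando x(0) = 1, obtenemos x(t) = 12·t + 1. Usando x(t) = 12·t + 1 y sustituyendo t = 2, encontramos x = 25.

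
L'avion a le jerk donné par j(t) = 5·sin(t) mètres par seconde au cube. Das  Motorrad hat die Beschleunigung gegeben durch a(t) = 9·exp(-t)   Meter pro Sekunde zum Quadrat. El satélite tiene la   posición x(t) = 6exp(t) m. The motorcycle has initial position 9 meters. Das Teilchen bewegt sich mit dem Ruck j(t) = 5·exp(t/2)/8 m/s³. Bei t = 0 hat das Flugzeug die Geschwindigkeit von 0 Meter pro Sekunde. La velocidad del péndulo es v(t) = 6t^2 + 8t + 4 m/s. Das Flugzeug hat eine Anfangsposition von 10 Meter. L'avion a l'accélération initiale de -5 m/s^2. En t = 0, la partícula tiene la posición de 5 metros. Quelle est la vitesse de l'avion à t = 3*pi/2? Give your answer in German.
Wir müssen die Stammfunktion unserer Gleichung für den Ruck j(t) = 5·sin(t) 2-mal finden. Durch Integration von dem Ruck und Verwendung der Anfangsbedingung a(0) = -5, erhalten wir a(t) = -5·cos(t). Die Stammfunktion von der Beschleunigung, mit v(0) = 0, ergibt die Geschwindigkeit: v(t) = -5·sin(t). Aus der Gleichung für die Geschwindigkeit v(t) = -5·sin(t), setzen wir t = 3*pi/2 ein und erhalten v = 5.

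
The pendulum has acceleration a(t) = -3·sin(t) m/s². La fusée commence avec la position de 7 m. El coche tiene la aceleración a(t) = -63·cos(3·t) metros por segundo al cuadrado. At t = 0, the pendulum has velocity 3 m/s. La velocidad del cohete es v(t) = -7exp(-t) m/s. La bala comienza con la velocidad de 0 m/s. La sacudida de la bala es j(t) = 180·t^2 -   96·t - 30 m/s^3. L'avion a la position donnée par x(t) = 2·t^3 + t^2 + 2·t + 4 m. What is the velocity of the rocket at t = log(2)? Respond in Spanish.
Usando v(t) = -7·exp(-t) y sustituyendo t = log(2), encontramos v = -7/2.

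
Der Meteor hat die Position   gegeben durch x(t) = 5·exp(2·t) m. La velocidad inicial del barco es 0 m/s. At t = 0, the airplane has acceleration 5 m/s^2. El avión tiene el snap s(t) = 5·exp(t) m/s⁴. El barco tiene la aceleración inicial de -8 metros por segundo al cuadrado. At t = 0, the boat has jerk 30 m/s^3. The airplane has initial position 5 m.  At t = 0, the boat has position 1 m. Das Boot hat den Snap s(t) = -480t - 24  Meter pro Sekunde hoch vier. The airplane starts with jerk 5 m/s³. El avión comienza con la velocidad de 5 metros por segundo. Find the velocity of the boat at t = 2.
We need to integrate our snap equation s(t) = -480·t - 24 3 times. Finding the antiderivative of s(t) and using j(0) = 30: j(t) = -240·t^2 - 24·t + 30. Integrating jerk and using the initial condition a(0) = -8, we get a(t) = -80·t^3 - 12·t^2 + 30·t - 8. The antiderivative of acceleration is velocity. Using v(0) = 0, we get v(t) = t·(-20·t^3 - 4·t^2 + 15·t - 8). Using v(t) = t·(-20·t^3 - 4·t^2 + 15·t - 8) and substituting t = 2, we find v = -308.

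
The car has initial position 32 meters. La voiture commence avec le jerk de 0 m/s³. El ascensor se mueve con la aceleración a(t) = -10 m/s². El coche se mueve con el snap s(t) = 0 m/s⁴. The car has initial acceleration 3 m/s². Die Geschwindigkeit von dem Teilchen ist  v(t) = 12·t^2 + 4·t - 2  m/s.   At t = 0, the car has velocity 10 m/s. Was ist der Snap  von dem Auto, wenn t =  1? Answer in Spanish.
De la ecuación del snap s(t) = 0, sustituimos t = 1 para obtener s = 0.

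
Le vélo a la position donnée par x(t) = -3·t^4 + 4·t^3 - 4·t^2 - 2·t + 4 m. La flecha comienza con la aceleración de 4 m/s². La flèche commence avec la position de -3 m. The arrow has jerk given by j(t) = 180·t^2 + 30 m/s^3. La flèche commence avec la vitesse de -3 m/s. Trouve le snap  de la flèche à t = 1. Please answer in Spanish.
Debemos derivar nuestra ecuación de la sacudida j(t) = 180·t^2 + 30 1 vez. La derivada de la sacudida da el snap: s(t) = 360·t. Usando s(t) = 360·t y sustituyendo t = 1, encontramos s = 360.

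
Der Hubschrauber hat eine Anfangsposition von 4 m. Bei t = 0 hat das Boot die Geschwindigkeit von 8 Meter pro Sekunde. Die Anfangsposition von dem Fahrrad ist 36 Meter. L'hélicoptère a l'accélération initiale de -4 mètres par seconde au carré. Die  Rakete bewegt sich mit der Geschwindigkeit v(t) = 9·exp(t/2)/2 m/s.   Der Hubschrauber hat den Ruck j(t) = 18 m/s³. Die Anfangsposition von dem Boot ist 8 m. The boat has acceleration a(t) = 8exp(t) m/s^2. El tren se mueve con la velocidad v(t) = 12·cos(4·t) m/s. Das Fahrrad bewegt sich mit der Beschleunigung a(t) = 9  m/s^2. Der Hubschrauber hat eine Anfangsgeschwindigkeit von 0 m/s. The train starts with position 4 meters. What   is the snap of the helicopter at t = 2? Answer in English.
Starting from jerk j(t) = 18, we take 1 derivative. The derivative of jerk gives snap: s(t) = 0. We have snap s(t) = 0. Substituting t = 2: s(2) = 0.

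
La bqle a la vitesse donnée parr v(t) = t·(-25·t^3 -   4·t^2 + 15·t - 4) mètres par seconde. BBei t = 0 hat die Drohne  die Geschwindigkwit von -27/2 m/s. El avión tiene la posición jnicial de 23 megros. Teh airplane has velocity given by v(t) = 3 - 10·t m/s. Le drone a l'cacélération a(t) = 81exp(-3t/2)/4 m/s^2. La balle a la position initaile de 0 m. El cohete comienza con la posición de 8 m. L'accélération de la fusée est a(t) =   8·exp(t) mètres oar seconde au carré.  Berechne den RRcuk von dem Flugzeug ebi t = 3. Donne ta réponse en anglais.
We must differentiate our velocity equation v(t) = 3 - 10·t 2 times. Taking d/dt of v(t), we find a(t) = -10. The derivative of acceleration gives jerk: j(t) = 0. We have jerk j(t) = 0. Substituting t = 3: j(3) = 0.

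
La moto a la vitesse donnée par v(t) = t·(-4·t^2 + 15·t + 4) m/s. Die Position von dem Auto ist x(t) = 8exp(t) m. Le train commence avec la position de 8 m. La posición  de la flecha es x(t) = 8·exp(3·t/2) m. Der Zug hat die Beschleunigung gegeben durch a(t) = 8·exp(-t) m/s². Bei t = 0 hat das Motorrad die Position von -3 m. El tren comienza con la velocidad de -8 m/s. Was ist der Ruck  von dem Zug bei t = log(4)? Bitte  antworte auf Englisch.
We must differentiate our acceleration equation a(t) = 8·exp(-t) 1 time. Taking d/dt of a(t), we find j(t) = -8·exp(-t). From the given jerk equation j(t) = -8·exp(-t), we substitute t = log(4) to get j = -2.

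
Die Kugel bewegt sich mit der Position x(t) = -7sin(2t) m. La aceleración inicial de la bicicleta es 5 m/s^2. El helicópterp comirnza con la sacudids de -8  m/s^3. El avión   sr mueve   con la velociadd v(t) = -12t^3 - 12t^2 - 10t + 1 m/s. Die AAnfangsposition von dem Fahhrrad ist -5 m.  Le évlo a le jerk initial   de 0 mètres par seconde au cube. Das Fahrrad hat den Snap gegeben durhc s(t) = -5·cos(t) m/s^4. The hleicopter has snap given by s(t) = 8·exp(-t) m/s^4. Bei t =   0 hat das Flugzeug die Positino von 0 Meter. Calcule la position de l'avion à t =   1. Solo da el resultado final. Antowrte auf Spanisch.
En t = 1, x = -11.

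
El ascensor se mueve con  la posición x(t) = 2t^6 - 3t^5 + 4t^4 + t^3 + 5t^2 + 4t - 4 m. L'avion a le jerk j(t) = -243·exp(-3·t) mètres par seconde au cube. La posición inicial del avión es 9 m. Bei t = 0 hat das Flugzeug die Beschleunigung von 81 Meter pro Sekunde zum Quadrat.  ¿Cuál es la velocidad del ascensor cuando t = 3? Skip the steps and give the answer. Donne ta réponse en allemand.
Die Antwort ist 2194.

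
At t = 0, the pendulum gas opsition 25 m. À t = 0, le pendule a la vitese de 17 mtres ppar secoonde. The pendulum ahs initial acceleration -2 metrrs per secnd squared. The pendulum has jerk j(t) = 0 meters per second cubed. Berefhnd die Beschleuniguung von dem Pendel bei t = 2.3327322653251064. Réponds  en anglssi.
Starting from jerk j(t) = 0, we take 1 integral. Taking ∫j(t)dt and applying a(0) = -2, we find a(t) = -2. Using a(t) = -2 and substituting t = 2.3327322653251064, we find a = -2.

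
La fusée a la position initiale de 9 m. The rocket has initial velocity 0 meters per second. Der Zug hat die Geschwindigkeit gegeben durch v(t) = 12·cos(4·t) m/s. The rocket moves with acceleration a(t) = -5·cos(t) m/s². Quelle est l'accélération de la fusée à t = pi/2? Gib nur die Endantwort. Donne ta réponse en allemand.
Bei t = pi/2, a = 0.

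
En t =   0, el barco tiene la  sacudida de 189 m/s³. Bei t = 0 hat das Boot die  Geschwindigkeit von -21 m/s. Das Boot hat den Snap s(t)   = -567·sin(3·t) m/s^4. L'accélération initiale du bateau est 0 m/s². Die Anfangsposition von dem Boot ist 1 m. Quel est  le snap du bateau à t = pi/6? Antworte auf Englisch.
Using s(t) = -567·sin(3·t) and substituting t = pi/6, we find s = -567.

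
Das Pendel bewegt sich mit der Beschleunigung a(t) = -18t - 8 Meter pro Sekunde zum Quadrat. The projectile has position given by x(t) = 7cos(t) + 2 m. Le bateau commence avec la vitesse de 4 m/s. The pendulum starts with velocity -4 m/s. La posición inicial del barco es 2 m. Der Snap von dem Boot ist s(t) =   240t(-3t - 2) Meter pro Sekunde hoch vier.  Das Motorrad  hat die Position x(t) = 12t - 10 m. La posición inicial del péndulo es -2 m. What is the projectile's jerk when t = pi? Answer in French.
Pour résoudre ceci, nous devons prendre 3 dérivées de notre équation de la position x(t) = 7·cos(t) + 2. En dérivant la position, nous obtenons la vitesse: v(t) = -7·sin(t). En prenant d/dt de v(t), nous trouvons a(t) = -7·cos(t). En dérivant l'accélération, nous obtenons le jerk: j(t) = 7·sin(t). De l'équation du jerk j(t) = 7·sin(t), nous substituons t = pi pour obtenir j = 0.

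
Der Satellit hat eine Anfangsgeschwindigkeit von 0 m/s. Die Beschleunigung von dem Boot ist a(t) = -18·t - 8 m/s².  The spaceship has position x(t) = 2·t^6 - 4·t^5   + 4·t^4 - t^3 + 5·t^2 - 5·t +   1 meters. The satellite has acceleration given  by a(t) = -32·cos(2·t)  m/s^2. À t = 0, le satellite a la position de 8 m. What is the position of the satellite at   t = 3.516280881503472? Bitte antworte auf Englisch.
We must find the antiderivative of our acceleration equation a(t) = -32·cos(2·t) 2 times. Taking ∫a(t)dt and applying v(0) = 0, we find v(t) = -16·sin(2·t). Integrating velocity and using the initial condition x(0) = 8, we get x(t) = 8·cos(2·t). We have position x(t) = 8·cos(2·t). Substituting t = 3.516280881503472: x(3.516280881503472) = 5.85691006783954.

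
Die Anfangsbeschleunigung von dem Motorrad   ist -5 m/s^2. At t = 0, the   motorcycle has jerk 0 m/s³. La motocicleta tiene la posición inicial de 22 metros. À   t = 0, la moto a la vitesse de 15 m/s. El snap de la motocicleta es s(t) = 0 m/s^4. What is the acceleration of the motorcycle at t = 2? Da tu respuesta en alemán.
Ausgehend von dem Snap s(t) = 0, nehmen wir 2 Integrale. Mit ∫s(t)dt und Anwendung von j(0) = 0, finden wir j(t) = 0. Mit ∫j(t)dt und Anwendung von a(0) = -5, finden wir a(t) = -5. Wir haben die Beschleunigung a(t) = -5. Durch Einsetzen von t = 2: a(2) = -5.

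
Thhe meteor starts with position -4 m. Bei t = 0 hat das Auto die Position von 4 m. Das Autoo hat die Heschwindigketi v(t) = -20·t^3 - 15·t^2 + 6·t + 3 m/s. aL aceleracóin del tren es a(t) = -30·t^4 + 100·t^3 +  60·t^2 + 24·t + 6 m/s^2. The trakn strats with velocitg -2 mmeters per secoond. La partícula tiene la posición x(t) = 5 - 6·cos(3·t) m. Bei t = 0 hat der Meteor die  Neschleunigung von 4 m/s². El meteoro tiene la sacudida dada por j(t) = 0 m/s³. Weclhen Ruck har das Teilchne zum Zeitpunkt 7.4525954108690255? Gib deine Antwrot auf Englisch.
To solve this, we need to take 3 derivatives of our position equation x(t) = 5 - 6·cos(3·t). Differentiating position, we get velocity: v(t) = 18·sin(3·t). Taking d/dt of v(t), we find a(t) = 54·cos(3·t). The derivative of acceleration gives jerk: j(t) = -162·sin(3·t). We have jerk j(t) = -162·sin(3·t). Substituting t = 7.4525954108690255: j(7.4525954108690255) = 58.0735315640399.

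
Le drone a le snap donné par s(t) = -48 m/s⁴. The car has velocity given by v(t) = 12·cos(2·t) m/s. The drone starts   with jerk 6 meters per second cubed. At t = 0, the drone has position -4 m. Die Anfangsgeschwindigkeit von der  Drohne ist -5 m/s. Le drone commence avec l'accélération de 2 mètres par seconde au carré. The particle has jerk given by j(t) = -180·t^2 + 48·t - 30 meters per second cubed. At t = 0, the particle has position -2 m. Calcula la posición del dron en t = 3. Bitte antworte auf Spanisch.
Partiendo del snap s(t) = -48, tomamos 4 integrales. Tomando ∫s(t)dt y aplicando j(0) = 6, encontramos j(t) = 6 - 48·t. La integral de la sacudida es la aceleración. Usando a(0) = 2, obtenemos a(t) = -24·t^2 + 6·t + 2. La integral de la aceleración, con v(0) = -5, da la velocidad: v(t) = -8·t^3 + 3·t^2 + 2·t - 5. Tomando ∫v(t)dt y aplicando x(0) = -4, encontramos x(t) = -2·t^4 + t^3 + t^2 - 5·t - 4. De la ecuación de la posición x(t) = -2·t^4 + t^3 + t^2 - 5·t - 4, sustituimos t = 3 para obtener x = -145.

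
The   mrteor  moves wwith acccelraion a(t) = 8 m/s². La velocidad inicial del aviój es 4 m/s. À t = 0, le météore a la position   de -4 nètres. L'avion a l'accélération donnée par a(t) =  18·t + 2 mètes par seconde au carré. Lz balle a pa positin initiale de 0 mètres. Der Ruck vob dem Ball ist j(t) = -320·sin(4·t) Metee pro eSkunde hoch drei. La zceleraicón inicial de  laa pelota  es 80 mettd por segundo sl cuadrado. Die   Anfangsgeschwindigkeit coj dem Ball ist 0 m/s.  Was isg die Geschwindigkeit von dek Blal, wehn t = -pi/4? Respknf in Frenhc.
Pour résoudre ceci, nous devons prendre 2 intégrales de notre équation du jerk j(t) = -320·sin(4·t). En intégrant le jerk et en utilisant la condition initiale a(0) = 80, nous obtenons a(t) = 80·cos(4·t). L'intégrale de l'accélération, avec v(0) = 0, donne la vitesse: v(t) = 20·sin(4·t). Nous avons la vitesse v(t) = 20·sin(4·t). En substituant t = -pi/4: v(-pi/4) = 0.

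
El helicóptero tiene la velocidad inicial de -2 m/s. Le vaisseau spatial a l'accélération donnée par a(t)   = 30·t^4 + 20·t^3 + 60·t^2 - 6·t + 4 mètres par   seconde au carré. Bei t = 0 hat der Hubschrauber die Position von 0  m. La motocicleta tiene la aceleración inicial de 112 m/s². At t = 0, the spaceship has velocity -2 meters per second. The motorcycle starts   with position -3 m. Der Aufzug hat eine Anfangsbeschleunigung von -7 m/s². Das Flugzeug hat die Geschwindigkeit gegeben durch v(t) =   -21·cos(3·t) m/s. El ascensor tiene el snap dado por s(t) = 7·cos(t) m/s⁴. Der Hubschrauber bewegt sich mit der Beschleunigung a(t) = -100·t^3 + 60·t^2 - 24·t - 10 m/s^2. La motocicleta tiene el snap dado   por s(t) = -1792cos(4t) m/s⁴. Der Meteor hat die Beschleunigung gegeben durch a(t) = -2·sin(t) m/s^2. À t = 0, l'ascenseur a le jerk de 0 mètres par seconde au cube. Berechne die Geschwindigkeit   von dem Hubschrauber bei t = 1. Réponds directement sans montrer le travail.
Die Antwort ist -29.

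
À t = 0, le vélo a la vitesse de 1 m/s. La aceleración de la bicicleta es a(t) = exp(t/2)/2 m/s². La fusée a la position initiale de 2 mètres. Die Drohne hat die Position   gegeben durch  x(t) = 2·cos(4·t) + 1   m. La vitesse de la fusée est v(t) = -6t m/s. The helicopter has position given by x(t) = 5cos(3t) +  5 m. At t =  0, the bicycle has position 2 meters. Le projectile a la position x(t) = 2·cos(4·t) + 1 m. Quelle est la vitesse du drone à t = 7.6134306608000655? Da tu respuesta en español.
Para resolver esto, necesitamos tomar 1 derivada de nuestra ecuación de la posición x(t) = 2·cos(4·t) + 1. Derivando la posición, obtenemos la velocidad: v(t) = -8·sin(4·t). Tenemos la velocidad v(t) = -8·sin(4·t). Sustituyendo t = 7.6134306608000655: v(7.6134306608000655) = 6.56362843458042.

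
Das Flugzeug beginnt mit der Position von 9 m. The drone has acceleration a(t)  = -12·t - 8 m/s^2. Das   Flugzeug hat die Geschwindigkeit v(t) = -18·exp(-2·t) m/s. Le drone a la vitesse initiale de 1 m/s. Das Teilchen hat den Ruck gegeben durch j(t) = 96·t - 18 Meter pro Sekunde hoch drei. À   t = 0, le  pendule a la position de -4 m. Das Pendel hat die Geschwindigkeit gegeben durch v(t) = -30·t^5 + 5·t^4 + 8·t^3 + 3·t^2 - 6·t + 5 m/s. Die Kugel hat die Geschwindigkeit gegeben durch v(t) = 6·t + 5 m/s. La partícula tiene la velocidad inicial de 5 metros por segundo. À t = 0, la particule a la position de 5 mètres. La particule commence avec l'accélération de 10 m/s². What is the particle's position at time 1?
Starting from jerk j(t) = 96·t - 18, we take 3 antiderivatives. Finding the integral of j(t) and using a(0) = 10: a(t) = 48·t^2 - 18·t + 10. Integrating acceleration and using the initial condition v(0) = 5, we get v(t) = 16·t^3 - 9·t^2 + 10·t + 5. Finding the antiderivative of v(t) and using x(0) = 5: x(t) = 4·t^4 - 3·t^3 + 5·t^2 + 5·t + 5. We have position x(t) = 4·t^4 - 3·t^3 + 5·t^2 + 5·t + 5. Substituting t = 1: x(1) = 16.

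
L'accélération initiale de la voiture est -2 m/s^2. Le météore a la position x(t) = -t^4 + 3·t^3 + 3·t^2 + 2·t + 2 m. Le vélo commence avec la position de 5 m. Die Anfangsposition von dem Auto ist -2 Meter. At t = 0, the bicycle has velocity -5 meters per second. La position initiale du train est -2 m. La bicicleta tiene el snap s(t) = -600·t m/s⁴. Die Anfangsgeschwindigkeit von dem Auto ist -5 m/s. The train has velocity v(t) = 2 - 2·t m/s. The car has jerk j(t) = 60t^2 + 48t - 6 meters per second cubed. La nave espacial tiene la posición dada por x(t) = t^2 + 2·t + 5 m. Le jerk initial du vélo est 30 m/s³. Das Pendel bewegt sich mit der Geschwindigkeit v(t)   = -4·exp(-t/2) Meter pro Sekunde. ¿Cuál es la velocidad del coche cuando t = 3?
Debemos encontrar la integral de nuestra ecuación de la sacudida j(t) = 60·t^2 + 48·t - 6 2 veces. Integrando la sacudida y usando la condición inicial a(0) = -2, obtenemos a(t) = 20·t^3 + 24·t^2 - 6·t - 2. Tomando ∫a(t)dt y aplicando v(0) = -5, encontramos v(t) = 5·t^4 + 8·t^3 - 3·t^2 - 2·t - 5. Usando v(t) = 5·t^4 + 8·t^3 - 3·t^2 - 2·t - 5 y sustituyendo t = 3, encontramos v = 583.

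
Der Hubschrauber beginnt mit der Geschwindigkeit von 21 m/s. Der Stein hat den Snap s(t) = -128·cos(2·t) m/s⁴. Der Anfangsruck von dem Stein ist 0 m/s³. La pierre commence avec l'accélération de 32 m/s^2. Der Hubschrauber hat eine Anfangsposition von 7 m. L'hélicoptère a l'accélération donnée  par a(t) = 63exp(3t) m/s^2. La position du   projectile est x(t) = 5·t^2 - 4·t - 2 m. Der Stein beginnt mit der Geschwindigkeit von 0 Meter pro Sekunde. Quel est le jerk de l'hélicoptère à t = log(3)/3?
Nous devons dériver notre équation de l'accélération a(t) = 63·exp(3·t) 1 fois. En prenant d/dt de a(t), nous trouvons j(t) = 189·exp(3·t). En utilisant j(t) = 189·exp(3·t) et en substituant t = log(3)/3, nous trouvons j = 567.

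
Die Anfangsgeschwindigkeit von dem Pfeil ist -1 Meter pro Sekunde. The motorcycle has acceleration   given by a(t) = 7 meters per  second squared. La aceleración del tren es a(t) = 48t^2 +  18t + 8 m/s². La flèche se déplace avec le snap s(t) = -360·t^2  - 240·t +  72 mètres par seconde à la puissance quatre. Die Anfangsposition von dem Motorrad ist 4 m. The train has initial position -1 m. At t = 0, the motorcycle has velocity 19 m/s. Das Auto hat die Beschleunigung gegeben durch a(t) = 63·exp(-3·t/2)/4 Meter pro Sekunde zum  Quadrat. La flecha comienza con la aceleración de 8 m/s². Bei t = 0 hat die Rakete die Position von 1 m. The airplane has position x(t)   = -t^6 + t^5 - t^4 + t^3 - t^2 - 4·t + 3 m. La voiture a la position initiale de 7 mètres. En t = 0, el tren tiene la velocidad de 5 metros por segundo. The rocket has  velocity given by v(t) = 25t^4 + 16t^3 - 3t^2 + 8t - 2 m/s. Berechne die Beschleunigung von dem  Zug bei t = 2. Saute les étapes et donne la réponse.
Die Antwort ist 236.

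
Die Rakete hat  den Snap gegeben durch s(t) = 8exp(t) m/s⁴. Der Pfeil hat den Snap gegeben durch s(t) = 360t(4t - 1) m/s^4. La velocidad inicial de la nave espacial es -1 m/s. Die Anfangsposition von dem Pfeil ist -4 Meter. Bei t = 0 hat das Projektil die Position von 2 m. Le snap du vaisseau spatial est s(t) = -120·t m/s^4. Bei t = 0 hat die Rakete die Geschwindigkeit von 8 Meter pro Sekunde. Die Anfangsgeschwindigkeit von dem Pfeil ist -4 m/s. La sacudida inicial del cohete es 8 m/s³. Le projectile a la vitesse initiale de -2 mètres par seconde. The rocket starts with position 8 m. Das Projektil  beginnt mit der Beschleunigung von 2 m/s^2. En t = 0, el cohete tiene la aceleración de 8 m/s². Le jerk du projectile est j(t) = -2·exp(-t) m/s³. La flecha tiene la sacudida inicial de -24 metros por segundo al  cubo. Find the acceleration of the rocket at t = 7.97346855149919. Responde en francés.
Nous devons trouver l'intégrale de notre équation du snap s(t) = 8·exp(t) 2 fois. En prenant ∫s(t)dt et en appliquant j(0) = 8, nous trouvons j(t) = 8·exp(t). L'intégrale du jerk, avec a(0) = 8, donne l'accélération: a(t) = 8·exp(t). De l'équation de l'accélération a(t) = 8·exp(t), nous substituons t = 7.97346855149919 pour obtenir a = 23223.2704869672.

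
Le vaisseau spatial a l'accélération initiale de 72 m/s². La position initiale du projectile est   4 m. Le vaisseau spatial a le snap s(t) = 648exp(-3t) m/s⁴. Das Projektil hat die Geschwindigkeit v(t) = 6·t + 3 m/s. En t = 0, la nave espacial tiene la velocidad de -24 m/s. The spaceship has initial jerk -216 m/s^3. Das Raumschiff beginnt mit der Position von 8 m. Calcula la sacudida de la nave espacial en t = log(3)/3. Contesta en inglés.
We must find the integral of our snap equation s(t) = 648·exp(-3·t) 1 time. Taking ∫s(t)dt and applying j(0) = -216, we find j(t) = -216·exp(-3·t). From the given jerk equation j(t) = -216·exp(-3·t), we substitute t = log(3)/3 to get j = -72.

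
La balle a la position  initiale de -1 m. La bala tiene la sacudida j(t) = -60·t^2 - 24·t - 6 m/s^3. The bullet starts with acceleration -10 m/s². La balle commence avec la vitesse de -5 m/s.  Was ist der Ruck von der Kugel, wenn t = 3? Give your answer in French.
De l'équation du jerk j(t) = -60·t^2 - 24·t - 6, nous substituons t = 3 pour obtenir j = -618.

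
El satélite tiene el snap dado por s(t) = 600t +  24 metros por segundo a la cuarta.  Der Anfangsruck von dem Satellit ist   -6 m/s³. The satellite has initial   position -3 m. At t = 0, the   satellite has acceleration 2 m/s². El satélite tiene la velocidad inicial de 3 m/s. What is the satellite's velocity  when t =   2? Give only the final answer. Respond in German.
Die Antwort ist 427.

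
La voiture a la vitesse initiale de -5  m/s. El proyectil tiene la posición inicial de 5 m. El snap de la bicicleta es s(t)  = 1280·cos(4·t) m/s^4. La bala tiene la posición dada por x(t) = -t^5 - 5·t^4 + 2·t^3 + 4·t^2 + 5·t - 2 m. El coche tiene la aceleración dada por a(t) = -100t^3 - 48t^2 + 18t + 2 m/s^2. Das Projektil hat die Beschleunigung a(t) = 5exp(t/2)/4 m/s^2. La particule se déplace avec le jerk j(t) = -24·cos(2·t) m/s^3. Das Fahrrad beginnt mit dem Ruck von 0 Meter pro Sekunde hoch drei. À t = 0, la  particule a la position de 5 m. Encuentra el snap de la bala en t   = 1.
Para resolver esto, necesitamos tomar 4 derivadas de nuestra ecuación de la posición x(t) = -t^5 - 5·t^4 + 2·t^3 + 4·t^2 + 5·t - 2. Tomando d/dt de x(t), encontramos v(t) = -5·t^4 - 20·t^3 + 6·t^2 + 8·t + 5. Tomando d/dt de v(t), encontramos a(t) = -20·t^3 - 60·t^2 + 12·t + 8. Derivando la aceleración, obtenemos la sacudida: j(t) = -60·t^2 - 120·t + 12. Tomando d/dt de j(t), encontramos s(t) = -120·t - 120. De la ecuación del snap s(t) = -120·t - 120, sustituimos t = 1 para obtener s = -240.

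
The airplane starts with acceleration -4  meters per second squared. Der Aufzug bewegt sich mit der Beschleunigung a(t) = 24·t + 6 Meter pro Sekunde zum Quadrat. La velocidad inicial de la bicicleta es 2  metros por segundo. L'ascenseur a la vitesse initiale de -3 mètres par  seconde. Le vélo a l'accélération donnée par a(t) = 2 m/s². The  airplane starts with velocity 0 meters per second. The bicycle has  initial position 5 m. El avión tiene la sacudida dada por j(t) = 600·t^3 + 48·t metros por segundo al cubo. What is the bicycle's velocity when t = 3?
We must find the integral of our acceleration equation a(t) = 2 1 time. Integrating acceleration and using the initial condition v(0) = 2, we get v(t) = 2·t + 2. Using v(t) = 2·t + 2 and substituting t = 3, we find v = 8.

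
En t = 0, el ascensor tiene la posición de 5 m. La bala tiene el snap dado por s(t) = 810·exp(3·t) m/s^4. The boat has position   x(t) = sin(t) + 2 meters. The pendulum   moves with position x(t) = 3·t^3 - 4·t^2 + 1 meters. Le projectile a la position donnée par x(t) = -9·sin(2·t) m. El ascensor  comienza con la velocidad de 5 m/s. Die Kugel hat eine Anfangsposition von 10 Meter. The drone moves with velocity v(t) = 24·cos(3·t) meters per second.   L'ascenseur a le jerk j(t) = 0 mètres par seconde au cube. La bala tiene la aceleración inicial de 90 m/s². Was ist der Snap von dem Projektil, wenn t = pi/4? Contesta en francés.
En partant de la position x(t) = -9·sin(2·t), nous prenons 4 dérivées. En dérivant la position, nous obtenons la vitesse: v(t) = -18·cos(2·t). En dérivant la vitesse, nous obtenons l'accélération: a(t) = 36·sin(2·t). En dérivant l'accélération, nous obtenons le jerk: j(t) = 72·cos(2·t). En prenant d/dt de j(t), nous trouvons s(t) = -144·sin(2·t). En utilisant s(t) = -144·sin(2·t) et en substituant t = pi/4, nous trouvons s = -144.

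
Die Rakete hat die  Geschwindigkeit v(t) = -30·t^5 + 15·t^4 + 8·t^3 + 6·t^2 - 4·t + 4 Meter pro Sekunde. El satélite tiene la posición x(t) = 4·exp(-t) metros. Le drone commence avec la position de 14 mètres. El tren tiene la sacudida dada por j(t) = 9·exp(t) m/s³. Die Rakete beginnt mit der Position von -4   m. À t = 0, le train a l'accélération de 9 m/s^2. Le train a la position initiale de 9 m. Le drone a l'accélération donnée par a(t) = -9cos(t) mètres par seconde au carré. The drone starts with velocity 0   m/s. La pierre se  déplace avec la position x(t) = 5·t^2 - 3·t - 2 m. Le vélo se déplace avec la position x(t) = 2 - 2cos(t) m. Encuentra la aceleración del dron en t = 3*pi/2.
Tenemos la aceleración a(t) = -9·cos(t). Sustituyendo t = 3*pi/2: a(3*pi/2) = 0.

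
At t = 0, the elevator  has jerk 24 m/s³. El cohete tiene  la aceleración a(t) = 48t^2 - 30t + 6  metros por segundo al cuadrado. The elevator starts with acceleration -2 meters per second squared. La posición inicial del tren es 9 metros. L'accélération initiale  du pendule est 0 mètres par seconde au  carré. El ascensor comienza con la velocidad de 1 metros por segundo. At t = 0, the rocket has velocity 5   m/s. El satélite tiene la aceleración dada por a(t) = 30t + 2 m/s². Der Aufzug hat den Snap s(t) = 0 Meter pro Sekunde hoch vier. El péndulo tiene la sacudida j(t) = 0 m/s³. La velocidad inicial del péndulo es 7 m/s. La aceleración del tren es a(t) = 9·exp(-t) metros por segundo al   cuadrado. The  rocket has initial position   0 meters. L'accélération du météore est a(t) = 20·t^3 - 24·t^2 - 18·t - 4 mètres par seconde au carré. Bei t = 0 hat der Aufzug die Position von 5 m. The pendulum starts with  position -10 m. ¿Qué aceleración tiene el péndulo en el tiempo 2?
Para resolver esto, necesitamos tomar 1 integral de nuestra ecuación de la sacudida j(t) = 0. Integrando la sacudida y usando la condición inicial a(0) = 0, obtenemos a(t) = 0. Tenemos la aceleración a(t) = 0. Sustituyendo t = 2: a(2) = 0.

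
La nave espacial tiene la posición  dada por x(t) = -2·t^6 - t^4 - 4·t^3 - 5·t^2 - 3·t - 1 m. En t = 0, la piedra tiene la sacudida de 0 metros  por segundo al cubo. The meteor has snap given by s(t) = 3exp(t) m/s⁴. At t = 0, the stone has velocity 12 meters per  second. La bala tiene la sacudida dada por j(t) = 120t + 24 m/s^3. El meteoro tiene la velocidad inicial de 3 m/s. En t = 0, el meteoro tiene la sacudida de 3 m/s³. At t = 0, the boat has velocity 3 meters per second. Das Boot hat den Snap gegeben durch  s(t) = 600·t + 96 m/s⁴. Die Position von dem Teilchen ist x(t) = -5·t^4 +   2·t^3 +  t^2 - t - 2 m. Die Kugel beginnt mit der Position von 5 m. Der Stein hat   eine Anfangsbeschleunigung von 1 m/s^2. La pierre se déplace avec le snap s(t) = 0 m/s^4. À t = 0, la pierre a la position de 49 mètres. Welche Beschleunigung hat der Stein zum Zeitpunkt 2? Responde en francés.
Nous devons trouver l'intégrale de notre équation du snap s(t) = 0 2 fois. L'intégrale du snap est le jerk. En utilisant j(0) = 0, nous obtenons j(t) = 0. En intégrant le jerk et en utilisant la condition initiale a(0) = 1, nous obtenons a(t) = 1. Nous avons l'accélération a(t) = 1. En substituant t = 2: a(2) = 1.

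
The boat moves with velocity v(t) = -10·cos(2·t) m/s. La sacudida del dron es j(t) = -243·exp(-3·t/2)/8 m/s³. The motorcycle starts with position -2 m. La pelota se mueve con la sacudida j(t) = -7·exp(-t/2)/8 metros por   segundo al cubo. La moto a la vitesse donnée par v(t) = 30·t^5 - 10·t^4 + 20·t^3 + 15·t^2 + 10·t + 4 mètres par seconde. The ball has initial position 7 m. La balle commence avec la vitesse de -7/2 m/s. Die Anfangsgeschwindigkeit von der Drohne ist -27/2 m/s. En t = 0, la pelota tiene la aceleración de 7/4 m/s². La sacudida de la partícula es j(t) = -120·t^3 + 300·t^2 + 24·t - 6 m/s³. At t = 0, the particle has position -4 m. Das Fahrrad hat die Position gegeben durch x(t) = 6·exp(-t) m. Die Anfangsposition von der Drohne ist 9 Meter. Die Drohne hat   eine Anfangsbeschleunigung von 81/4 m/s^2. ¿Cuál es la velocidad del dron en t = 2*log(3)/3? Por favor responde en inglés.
To solve this, we need to take 2 antiderivatives of our jerk equation j(t) = -243·exp(-3·t/2)/8. Finding the antiderivative of j(t) and using a(0) = 81/4: a(t) = 81·exp(-3·t/2)/4. The integral of acceleration is velocity. Using v(0) = -27/2, we get v(t) = -27·exp(-3·t/2)/2. Using v(t) = -27·exp(-3·t/2)/2 and substituting t = 2*log(3)/3, we find v = -9/2.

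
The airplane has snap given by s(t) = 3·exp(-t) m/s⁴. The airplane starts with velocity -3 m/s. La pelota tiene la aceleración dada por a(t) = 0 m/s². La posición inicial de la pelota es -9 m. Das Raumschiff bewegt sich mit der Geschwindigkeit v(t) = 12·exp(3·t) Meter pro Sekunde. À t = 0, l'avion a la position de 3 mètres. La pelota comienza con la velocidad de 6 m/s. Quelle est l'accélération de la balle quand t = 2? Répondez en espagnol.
De la ecuación de la aceleración a(t) = 0, sustituimos t = 2 para obtener a = 0.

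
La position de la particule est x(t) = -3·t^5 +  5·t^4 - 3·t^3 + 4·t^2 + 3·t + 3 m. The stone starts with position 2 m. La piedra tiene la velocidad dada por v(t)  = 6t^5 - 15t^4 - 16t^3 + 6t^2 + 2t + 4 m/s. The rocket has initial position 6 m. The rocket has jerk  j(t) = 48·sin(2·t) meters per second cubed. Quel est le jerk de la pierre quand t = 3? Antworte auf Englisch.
We must differentiate our velocity equation v(t) = 6·t^5 - 15·t^4 - 16·t^3 + 6·t^2 + 2·t + 4 2 times. Differentiating velocity, we get acceleration: a(t) = 30·t^4 - 60·t^3 - 48·t^2 + 12·t + 2. Taking d/dt of a(t), we find j(t) = 120·t^3 - 180·t^2 - 96·t + 12. We have jerk j(t) = 120·t^3 - 180·t^2 - 96·t + 12. Substituting t = 3: j(3) = 1344.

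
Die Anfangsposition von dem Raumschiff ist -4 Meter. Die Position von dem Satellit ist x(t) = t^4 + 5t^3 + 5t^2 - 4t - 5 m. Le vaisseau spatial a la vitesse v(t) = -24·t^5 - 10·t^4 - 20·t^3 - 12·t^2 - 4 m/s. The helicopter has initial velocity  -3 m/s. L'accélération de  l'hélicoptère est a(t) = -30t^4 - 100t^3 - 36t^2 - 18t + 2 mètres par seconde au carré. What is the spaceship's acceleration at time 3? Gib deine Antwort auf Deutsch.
Wir müssen unsere Gleichung für die Geschwindigkeit v(t) = -24·t^5 - 10·t^4 - 20·t^3 - 12·t^2 - 4 1-mal ableiten. Durch Ableiten von der Geschwindigkeit erhalten wir die Beschleunigung: a(t) = -120·t^4 - 40·t^3 - 60·t^2 - 24·t. Mit a(t) = -120·t^4 - 40·t^3 - 60·t^2 - 24·t und Einsetzen von t = 3, finden wir a = -11412.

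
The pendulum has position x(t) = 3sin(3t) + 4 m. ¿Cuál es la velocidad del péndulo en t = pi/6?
Partiendo de la posición x(t) = 3·sin(3·t) + 4, tomamos 1 derivada. Tomando d/dt de x(t), encontramos v(t) = 9·cos(3·t). De la ecuación de la velocidad v(t) = 9·cos(3·t), sustituimos t = pi/6 para obtener v = 0.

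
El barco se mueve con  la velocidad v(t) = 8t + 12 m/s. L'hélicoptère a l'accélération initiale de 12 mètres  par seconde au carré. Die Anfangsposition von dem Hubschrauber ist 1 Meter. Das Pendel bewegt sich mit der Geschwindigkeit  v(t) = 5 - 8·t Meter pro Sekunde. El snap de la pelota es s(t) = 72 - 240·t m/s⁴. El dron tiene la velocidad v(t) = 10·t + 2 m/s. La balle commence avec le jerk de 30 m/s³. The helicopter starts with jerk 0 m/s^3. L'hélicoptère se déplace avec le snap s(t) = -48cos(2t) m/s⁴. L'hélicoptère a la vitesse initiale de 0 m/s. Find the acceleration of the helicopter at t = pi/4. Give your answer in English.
To find the answer, we compute 2 integrals of s(t) = -48·cos(2·t). Integrating snap and using the initial condition j(0) = 0, we get j(t) = -24·sin(2·t). The antiderivative of jerk, with a(0) = 12, gives acceleration: a(t) = 12·cos(2·t). We have acceleration a(t) = 12·cos(2·t). Substituting t = pi/4: a(pi/4) = 0.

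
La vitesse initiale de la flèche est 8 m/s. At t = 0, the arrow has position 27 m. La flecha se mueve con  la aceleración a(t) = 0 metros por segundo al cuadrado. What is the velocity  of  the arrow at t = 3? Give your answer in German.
Wir müssen unsere Gleichung für die Beschleunigung a(t) = 0 1-mal integrieren. Das Integral von der Beschleunigung ist die Geschwindigkeit. Mit v(0) = 8 erhalten wir v(t) = 8. Mit v(t) = 8 und Einsetzen von t = 3, finden wir v = 8.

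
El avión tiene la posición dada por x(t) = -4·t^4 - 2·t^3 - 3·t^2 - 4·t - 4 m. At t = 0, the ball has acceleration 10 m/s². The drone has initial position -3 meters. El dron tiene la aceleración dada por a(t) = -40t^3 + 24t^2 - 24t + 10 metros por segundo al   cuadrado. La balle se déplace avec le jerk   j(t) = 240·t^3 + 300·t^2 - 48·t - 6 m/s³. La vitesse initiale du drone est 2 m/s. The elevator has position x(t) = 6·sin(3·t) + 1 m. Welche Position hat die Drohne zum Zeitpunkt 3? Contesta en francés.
En partant de l'accélération a(t) = -40·t^3 + 24·t^2 - 24·t + 10, nous prenons 2 primitives. L'intégrale de l'accélération est la vitesse. En utilisant v(0) = 2, nous obtenons v(t) = -10·t^4 + 8·t^3 - 12·t^2 + 10·t + 2. En prenant ∫v(t)dt et en appliquant x(0) = -3, nous trouvons x(t) = -2·t^5 + 2·t^4 - 4·t^3 + 5·t^2 + 2·t - 3. De l'équation de la position x(t) = -2·t^5 + 2·t^4 - 4·t^3 + 5·t^2 + 2·t - 3, nous substituons t = 3 pour obtenir x = -384.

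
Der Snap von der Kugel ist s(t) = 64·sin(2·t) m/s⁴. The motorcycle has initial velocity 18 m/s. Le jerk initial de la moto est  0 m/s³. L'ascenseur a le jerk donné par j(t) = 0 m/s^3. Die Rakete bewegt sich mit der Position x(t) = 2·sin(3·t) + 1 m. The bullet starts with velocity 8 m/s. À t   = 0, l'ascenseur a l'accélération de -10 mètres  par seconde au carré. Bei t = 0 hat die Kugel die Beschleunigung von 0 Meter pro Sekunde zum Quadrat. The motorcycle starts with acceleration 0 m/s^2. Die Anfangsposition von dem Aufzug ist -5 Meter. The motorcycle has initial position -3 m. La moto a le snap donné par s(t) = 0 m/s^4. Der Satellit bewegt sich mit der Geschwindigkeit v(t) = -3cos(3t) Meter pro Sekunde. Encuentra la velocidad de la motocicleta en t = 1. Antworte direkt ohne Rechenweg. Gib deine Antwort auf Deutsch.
Bei t = 1, v = 18.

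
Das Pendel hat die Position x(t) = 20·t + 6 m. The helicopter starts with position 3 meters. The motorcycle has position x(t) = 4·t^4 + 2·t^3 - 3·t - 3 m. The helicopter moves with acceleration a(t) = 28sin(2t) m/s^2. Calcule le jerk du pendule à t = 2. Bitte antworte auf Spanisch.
Partiendo de la posición x(t) = 20·t + 6, tomamos 3 derivadas. Tomando d/dt de x(t), encontramos v(t) = 20. Derivando la velocidad, obtenemos la aceleración: a(t) = 0. Tomando d/dt de a(t), encontramos j(t) = 0. Usando j(t) = 0 y sustituyendo t = 2, encontramos j = 0.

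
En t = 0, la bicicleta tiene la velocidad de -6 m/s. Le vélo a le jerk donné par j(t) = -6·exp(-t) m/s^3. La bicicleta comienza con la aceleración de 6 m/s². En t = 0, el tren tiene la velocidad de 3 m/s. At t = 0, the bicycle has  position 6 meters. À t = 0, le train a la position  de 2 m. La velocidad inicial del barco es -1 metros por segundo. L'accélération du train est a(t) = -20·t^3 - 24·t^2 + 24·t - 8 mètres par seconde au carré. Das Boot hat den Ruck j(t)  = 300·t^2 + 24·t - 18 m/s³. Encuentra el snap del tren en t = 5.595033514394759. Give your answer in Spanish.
Partiendo de la aceleración a(t) = -20·t^3 - 24·t^2 + 24·t - 8, tomamos 2 derivadas. La derivada de la aceleración da la sacudida: j(t) = -60·t^2 - 48·t + 24. Derivando la sacudida, obtenemos el snap: s(t) = -120·t - 48. Usando s(t) = -120·t - 48 y sustituyendo t = 5.595033514394759, encontramos s = -719.404021727371.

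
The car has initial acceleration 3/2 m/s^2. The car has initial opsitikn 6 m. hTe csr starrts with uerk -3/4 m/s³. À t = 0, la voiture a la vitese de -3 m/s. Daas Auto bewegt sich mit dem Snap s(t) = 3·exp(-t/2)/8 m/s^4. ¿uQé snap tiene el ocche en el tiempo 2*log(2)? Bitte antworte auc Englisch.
We have snap s(t) = 3·exp(-t/2)/8. Substituting t = 2*log(2): s(2*log(2)) = 3/16.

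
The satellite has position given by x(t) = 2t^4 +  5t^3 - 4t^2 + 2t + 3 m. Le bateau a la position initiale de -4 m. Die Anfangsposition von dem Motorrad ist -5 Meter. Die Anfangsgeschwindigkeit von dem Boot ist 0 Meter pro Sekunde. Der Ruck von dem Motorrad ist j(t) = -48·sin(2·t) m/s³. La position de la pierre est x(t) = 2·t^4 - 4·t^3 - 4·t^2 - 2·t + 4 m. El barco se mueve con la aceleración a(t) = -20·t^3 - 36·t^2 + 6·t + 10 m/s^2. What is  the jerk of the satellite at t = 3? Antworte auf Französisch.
En partant de la position x(t) = 2·t^4 + 5·t^3 - 4·t^2 + 2·t + 3, nous prenons 3 dérivées. En dérivant la position, nous obtenons la vitesse: v(t) = 8·t^3 + 15·t^2 - 8·t + 2. La dérivée de la vitesse donne l'accélération: a(t) = 24·t^2 + 30·t - 8. En prenant d/dt de a(t), nous trouvons j(t) = 48·t + 30. En utilisant j(t) = 48·t + 30 et en substituant t = 3, nous trouvons j = 174.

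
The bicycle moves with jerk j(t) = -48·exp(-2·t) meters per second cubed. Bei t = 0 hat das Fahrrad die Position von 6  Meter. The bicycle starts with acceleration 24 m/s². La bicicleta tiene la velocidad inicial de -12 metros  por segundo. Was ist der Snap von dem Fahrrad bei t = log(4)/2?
Ausgehend von dem Ruck j(t) = -48·exp(-2·t), nehmen wir 1 Ableitung. Die Ableitung von dem Ruck ergibt den Snap: s(t) = 96·exp(-2·t). Mit s(t) = 96·exp(-2·t) und Einsetzen von t = log(4)/2, finden wir s = 24.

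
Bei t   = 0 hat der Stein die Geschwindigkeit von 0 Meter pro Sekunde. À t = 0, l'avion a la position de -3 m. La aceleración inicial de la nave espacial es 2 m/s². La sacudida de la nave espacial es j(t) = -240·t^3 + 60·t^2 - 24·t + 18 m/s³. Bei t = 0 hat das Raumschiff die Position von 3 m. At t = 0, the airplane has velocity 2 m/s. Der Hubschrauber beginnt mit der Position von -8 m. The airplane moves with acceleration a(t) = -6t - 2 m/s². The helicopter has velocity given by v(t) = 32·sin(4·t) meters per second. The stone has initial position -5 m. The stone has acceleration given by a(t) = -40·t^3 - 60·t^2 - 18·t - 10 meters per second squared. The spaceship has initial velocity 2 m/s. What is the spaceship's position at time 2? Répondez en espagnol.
Partiendo de la sacudida j(t) = -240·t^3 + 60·t^2 - 24·t + 18, tomamos 3 integrales. Tomando ∫j(t)dt y aplicando a(0) = 2, encontramos a(t) = -60·t^4 + 20·t^3 - 12·t^2 + 18·t + 2. La integral de la aceleración, con v(0) = 2, da la velocidad: v(t) = -12·t^5 + 5·t^4 - 4·t^3 + 9·t^2 + 2·t + 2. La integral de la velocidad, con x(0) = 3, da la posición: x(t) = -2·t^6 + t^5 - t^4 + 3·t^3 + t^2 + 2·t + 3. De la ecuación de la posición x(t) = -2·t^6 + t^5 - t^4 + 3·t^3 + t^2 + 2·t + 3, sustituimos t = 2 para obtener x = -77.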